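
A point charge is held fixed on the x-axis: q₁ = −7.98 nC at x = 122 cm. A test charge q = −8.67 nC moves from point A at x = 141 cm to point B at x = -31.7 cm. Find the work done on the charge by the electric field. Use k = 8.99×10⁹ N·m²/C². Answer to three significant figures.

The work done by the electric force is W_field = −ΔU = −q(V_B − V_A) = q(V_A − V_B).
At A: distance to the source charge is 0.190 m; V_A = kq₁/r = -378 V.
At B: distance to the source charge is 1.54 m; V_B = kq₁/r = -46.7 V.
ΔV = V_B − V_A = 331 V.
W_field = −qΔV = −(-8.67×10⁻⁹ C)(331 V) = 2.87×10⁻⁶ J.

2.87×10⁻⁶ J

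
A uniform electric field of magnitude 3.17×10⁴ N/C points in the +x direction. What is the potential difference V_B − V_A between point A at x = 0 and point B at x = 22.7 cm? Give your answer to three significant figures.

In a uniform field, potential decreases in the direction of E: V_B − V_A = −E·Δx.
V_B − V_A = −(3.17×10⁴ V/m)(0.227 m) = -7200 V.

-7200 V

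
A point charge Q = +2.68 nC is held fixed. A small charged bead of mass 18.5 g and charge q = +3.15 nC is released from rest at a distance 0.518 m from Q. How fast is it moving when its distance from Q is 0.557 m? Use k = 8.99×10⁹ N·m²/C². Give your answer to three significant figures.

Only the electrostatic force acts, so mechanical energy is conserved: ½mv² = U₁ − U₂ = kQq(1/r₁ − 1/r₂).
U₁ − U₂ = (8.99×10⁹ N·m²/C²)(2.68×10⁻⁹ C)(3.15×10⁻⁹ C)(1/0.518 − 1/0.557) = 1.03×10⁻⁸ J.
v = √(2·1.03×10⁻⁸/0.0185) = 1.05×10⁻³ m/s.

1.05×10⁻³ m/s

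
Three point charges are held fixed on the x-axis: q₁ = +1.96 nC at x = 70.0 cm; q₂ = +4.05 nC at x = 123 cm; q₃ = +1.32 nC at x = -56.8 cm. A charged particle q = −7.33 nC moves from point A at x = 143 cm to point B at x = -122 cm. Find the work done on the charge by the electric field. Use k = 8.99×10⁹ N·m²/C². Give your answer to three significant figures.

The work done by the electric force is W_field = −ΔU = −q(V_B − V_A) = q(V_A − V_B).
At A: distances to the source charges are 0.730 m, 0.200 m, 2.00 m; V_A = Σ kqᵢ/rᵢ = 212 V.
At B: distances to the source charges are 1.92 m, 2.45 m, 0.652 m; V_B = Σ kqᵢ/rᵢ = 42.2 V.
ΔV = V_B − V_A = -170 V.
W_field = −qΔV = −(-7.33×10⁻⁹ C)(-170 V) = -1.25×10⁻⁶ J.

-1.25×10⁻⁶ J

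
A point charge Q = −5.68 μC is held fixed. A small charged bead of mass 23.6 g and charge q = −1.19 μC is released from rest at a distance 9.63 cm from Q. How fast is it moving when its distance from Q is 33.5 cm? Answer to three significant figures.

6.17 m/s

Only the electrostatic force acts, so mechanical energy is conserved: ½mv² = U₁ − U₂ = kQq(1/r₁ − 1/r₂).
U₁ − U₂ = (8.99×10⁹ N·m²/C²)(-5.68×10⁻⁶ C)(-1.19×10⁻⁶ C)(1/0.0963 − 1/0.335) = 0.450 J.
v = √(2·0.450/0.0236) = 6.17 m/s.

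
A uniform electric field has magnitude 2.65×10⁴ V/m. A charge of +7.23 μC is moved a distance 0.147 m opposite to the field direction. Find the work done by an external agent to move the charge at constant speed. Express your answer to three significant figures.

0.0282 J

The potential change for a displacement 0.147 m opposite to the field direction is ΔV = +Ed = 3900 V.
W_ext = qΔV = 0.0282 J.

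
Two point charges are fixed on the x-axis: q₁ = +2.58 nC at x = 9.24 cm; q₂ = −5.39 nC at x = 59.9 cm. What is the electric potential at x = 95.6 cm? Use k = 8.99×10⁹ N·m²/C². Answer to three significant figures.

Electric potential is a scalar, so the contributions from each charge add algebraically: V = Σ kqᵢ/rᵢ.
Distances from the field point to each charge: r₁ = 0.864 m, r₂ = 0.357 m.
V = k[(2.58×10⁻⁹)/(0.864) + (-5.39×10⁻⁹)/(0.357)] = -109 V.

-109 V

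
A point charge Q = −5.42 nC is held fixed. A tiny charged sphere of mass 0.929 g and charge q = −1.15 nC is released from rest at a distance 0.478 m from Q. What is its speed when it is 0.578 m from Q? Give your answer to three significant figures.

Only the electrostatic force acts, so mechanical energy is conserved: ½mv² = U₁ − U₂ = kQq(1/r₁ − 1/r₂).
U₁ − U₂ = (8.99×10⁹ N·m²/C²)(-5.42×10⁻⁹ C)(-1.15×10⁻⁹ C)(1/0.478 − 1/0.578) = 2.03×10⁻⁸ J.
v = √(2·2.03×10⁻⁸/9.29×10⁻⁴) = 6.61×10⁻³ m/s.

6.61×10⁻³ m/s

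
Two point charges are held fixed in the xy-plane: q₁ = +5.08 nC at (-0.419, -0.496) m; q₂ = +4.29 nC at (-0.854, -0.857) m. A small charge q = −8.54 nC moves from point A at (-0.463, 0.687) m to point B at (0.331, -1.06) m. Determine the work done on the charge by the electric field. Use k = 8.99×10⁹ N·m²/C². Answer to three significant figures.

1.53×10⁻⁷ J

The work done by the electric force is W_field = −ΔU = −q(V_B − V_A) = q(V_A − V_B).
At A: distances to the source charges are 1.18 m, 1.59 m; V_A = Σ kqᵢ/rᵢ = 62.8 V.
At B: distances to the source charges are 0.938 m, 1.20 m; V_B = Σ kqᵢ/rᵢ = 80.7 V.
ΔV = V_B − V_A = 18.0 V.
W_field = −qΔV = −(-8.54×10⁻⁹ C)(18.0 V) = 1.53×10⁻⁷ J.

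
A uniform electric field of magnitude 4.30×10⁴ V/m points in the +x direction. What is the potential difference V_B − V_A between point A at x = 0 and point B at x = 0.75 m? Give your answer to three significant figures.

In a uniform field, potential decreases in the direction of E: V_B − V_A = −E·Δx.
V_B − V_A = −(4.30×10⁴ V/m)(0.750 m) = -3.22×10⁴ V.

-3.22×10⁴ V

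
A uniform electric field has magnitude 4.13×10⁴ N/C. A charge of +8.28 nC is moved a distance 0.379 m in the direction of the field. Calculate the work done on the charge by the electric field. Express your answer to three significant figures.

1.30×10⁻⁴ J

The potential change for a displacement 0.379 m in the direction of the field is ΔV = −Ed = -1.57×10⁴ V.
W_field = −qΔV = 1.30×10⁻⁴ J.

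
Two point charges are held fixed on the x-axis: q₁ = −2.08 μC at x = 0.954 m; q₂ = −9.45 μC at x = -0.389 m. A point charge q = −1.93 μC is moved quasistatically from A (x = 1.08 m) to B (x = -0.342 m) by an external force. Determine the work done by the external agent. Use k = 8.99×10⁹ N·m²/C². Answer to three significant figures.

For quasistatic motion the external work equals the change in potential energy: W_ext = qΔV = q(V_B − V_A).
At A: distances to the source charges are 0.126 m, 1.47 m; V_A = Σ kqᵢ/rᵢ = -2.06×10⁵ V.
At B: distances to the source charges are 1.30 m, 0.0470 m; V_B = Σ kqᵢ/rᵢ = -1.82×10⁶ V.
ΔV = V_B − V_A = -1.62×10⁶ V.
W_ext = qΔV = (-1.93×10⁻⁶ C)(-1.62×10⁶ V) = 3.12 J.

3.12 J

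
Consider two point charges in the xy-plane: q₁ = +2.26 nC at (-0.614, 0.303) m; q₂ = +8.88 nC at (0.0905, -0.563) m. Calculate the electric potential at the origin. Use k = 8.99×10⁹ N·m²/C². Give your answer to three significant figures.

170 V

The total potential is the scalar sum of each charge's contribution, V = Σ kqᵢ/rᵢ.
Distances from the field point to each charge: r₁ = 0.685 m, r₂ = 0.570 m.
V = k[(2.26×10⁻⁹)/(0.685) + (8.88×10⁻⁹)/(0.570)] = 170 V.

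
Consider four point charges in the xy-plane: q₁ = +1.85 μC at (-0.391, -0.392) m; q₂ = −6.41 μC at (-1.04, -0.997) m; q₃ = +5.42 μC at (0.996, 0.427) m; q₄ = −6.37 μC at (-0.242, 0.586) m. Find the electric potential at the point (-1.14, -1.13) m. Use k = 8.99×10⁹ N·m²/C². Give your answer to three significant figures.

Electric potential is a scalar, so the contributions from each charge add algebraically: V = Σ kqᵢ/rᵢ.
Distances from the field point to each charge: r₁ = 1.05 m, r₂ = 0.166 m, r₃ = 2.64 m, r₄ = 1.94 m.
V = k[(1.85×10⁻⁶)/(1.05) + (-6.41×10⁻⁶)/(0.166) + (5.42×10⁻⁶)/(2.64) + (-6.37×10⁻⁶)/(1.94)] = -3.42×10⁵ V.

-3.42×10⁵ V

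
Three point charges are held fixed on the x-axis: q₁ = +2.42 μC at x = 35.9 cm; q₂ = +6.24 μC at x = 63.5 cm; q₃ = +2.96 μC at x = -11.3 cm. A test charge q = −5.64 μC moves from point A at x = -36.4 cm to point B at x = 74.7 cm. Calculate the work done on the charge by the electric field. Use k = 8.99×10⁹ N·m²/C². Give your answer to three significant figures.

The work done by the electric force is W_field = −ΔU = −q(V_B − V_A) = q(V_A − V_B).
At A: distances to the source charges are 0.723 m, 0.999 m, 0.251 m; V_A = Σ kqᵢ/rᵢ = 1.92×10⁵ V.
At B: distances to the source charges are 0.388 m, 0.112 m, 0.860 m; V_B = Σ kqᵢ/rᵢ = 5.88×10⁵ V.
ΔV = V_B − V_A = 3.96×10⁵ V.
W_field = −qΔV = −(-5.64×10⁻⁶ C)(3.96×10⁵ V) = 2.23 J.

2.23 J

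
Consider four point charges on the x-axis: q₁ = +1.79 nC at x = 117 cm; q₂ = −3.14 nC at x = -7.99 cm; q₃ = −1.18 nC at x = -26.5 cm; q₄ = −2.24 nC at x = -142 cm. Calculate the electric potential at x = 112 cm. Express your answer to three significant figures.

The total potential is the scalar sum of each charge's contribution, V = Σ kqᵢ/rᵢ.
Distances from the field point to each charge: r₁ = 0.0500 m, r₂ = 1.20 m, r₃ = 1.39 m, r₄ = 2.54 m.
V = k[(1.79×10⁻⁹)/(0.0500) + (-3.14×10⁻⁹)/(1.20) + (-1.18×10⁻⁹)/(1.39) + (-2.24×10⁻⁹)/(2.54)] = 283 V.

283 V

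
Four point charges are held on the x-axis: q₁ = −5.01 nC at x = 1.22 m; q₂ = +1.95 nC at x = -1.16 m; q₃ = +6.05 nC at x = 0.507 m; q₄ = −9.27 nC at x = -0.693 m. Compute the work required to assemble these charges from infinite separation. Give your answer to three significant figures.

The work to assemble the configuration equals its total potential energy, U = Σ kqᵢqⱼ/rᵢⱼ over all pairs.
Pair separations: r₁₂ = 2.38 m, r₁₃ = 0.713 m, r₁₄ = 1.91 m, r₂₃ = 1.67 m, r₂₄ = 0.467 m, r₃₄ = 1.20 m.
Summing all 6 pair terms gives U = -9.05×10⁻⁷ J.

-9.05×10⁻⁷ J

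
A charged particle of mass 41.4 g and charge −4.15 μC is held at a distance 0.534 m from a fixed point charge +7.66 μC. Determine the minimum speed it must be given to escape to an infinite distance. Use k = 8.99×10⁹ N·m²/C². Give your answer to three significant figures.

To just escape, total mechanical energy must reach zero at infinity: ½mv²_min + U = 0, so ½mv²_min = −U = |kQq|/r.
|U| = |kQq|/r = (8.99×10⁹ N·m²/C²)(7.66×10⁻⁶)(4.15×10⁻⁶)/(0.534) = 0.535 J.
v_min = √(2|U|/m) = √(2·0.535/0.0414) = 5.08 m/s.

5.08 m/s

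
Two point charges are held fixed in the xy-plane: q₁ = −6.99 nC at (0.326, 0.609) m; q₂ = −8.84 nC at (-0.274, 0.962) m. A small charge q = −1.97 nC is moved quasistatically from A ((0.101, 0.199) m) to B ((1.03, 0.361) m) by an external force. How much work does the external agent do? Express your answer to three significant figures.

For quasistatic motion the external work equals the change in potential energy: W_ext = qΔV = q(V_B − V_A).
At A: distances to the source charges are 0.468 m, 0.850 m; V_A = Σ kqᵢ/rᵢ = -228 V.
At B: distances to the source charges are 0.746 m, 1.44 m; V_B = Σ kqᵢ/rᵢ = -140 V.
ΔV = V_B − V_A = 88.3 V.
W_ext = qΔV = (-1.97×10⁻⁹ C)(88.3 V) = -1.74×10⁻⁷ J.

-1.74×10⁻⁷ J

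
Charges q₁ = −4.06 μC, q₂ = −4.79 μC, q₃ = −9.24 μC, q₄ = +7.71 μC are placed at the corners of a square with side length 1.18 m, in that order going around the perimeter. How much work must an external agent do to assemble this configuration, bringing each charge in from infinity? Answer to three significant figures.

The assembly work is the sum of pairwise potential energies, U = Σ_{i<j} kqᵢqⱼ/rᵢⱼ.
The four side pairs have separation 1.18 m and the two diagonal pairs 1.67 m.
Summing all 6 pair terms gives U = -0.293 J.

-0.293 J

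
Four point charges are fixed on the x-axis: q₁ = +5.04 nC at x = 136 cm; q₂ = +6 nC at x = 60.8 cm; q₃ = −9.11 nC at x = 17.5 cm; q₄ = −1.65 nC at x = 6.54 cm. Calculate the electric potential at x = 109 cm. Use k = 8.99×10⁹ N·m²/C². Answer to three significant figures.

The total potential is the scalar sum of each charge's contribution, V = Σ kqᵢ/rᵢ.
Distances from the field point to each charge: r₁ = 0.270 m, r₂ = 0.482 m, r₃ = 0.915 m, r₄ = 1.02 m.
V = k[(5.04×10⁻⁹)/(0.270) + (6.00×10⁻⁹)/(0.482) + (-9.11×10⁻⁹)/(0.915) + (-1.65×10⁻⁹)/(1.02)] = 176 V.

176 V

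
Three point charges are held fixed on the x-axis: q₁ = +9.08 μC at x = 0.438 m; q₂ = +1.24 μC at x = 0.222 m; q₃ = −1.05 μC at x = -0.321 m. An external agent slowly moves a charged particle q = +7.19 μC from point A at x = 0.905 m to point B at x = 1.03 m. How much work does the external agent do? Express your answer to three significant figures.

For quasistatic motion the external work equals the change in potential energy: W_ext = qΔV = q(V_B − V_A).
At A: distances to the source charges are 0.467 m, 0.683 m, 1.23 m; V_A = Σ kqᵢ/rᵢ = 1.83×10⁵ V.
At B: distances to the source charges are 0.592 m, 0.808 m, 1.35 m; V_B = Σ kqᵢ/rᵢ = 1.45×10⁵ V.
ΔV = V_B − V_A = -3.87×10⁴ V.
W_ext = qΔV = (7.19×10⁻⁶ C)(-3.87×10⁴ V) = -0.278 J.

-0.278 J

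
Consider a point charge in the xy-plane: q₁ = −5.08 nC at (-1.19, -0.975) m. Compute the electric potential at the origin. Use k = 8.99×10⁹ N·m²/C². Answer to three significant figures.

-29.7 V

Electric potential is a scalar, so the contributions from each charge add algebraically: V = Σ kqᵢ/rᵢ.
Distances from the field point to each charge: r₁ = 1.54 m.
V = k[(-5.08×10⁻⁹)/(1.54)] = -29.7 V.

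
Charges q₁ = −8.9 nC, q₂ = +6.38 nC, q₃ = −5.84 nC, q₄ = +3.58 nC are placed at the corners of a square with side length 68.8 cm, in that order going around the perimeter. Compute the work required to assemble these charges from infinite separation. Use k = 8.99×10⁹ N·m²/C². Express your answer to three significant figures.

-1.23×10⁻⁶ J

The work to assemble the configuration equals its total potential energy, U = Σ kqᵢqⱼ/rᵢⱼ over all pairs.
The four side pairs have separation 0.688 m and the two diagonal pairs 0.973 m.
Summing all 6 pair terms gives U = -1.23×10⁻⁶ J.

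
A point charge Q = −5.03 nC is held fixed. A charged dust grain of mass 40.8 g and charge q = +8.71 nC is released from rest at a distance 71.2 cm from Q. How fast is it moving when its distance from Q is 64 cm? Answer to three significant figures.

Only the electrostatic force acts, so mechanical energy is conserved: ½mv² = U₁ − U₂ = kQq(1/r₁ − 1/r₂).
U₁ − U₂ = (8.99×10⁹ N·m²/C²)(-5.03×10⁻⁹ C)(8.71×10⁻⁹ C)(1/0.712 − 1/0.640) = 6.22×10⁻⁸ J.
v = √(2·6.22×10⁻⁸/0.0408) = 1.75×10⁻³ m/s.

1.75×10⁻³ m/s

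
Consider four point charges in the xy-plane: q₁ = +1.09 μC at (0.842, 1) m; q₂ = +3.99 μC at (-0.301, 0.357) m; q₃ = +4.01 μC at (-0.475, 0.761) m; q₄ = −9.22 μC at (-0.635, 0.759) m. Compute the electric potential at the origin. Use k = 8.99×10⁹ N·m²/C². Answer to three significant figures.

The total potential is the scalar sum of each charge's contribution, V = Σ kqᵢ/rᵢ.
Distances from the field point to each charge: r₁ = 1.31 m, r₂ = 0.467 m, r₃ = 0.897 m, r₄ = 0.990 m.
V = k[(1.09×10⁻⁶)/(1.31) + (3.99×10⁻⁶)/(0.467) + (4.01×10⁻⁶)/(0.897) + (-9.22×10⁻⁶)/(0.990)] = 4.07×10⁴ V.

4.07×10⁴ V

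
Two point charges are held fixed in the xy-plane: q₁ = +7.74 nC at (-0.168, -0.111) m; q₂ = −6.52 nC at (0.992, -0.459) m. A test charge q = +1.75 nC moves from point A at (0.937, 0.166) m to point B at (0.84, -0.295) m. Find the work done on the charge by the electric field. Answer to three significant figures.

The work done by the electric force is W_field = −ΔU = −q(V_B − V_A) = q(V_A − V_B).
At A: distances to the source charges are 1.14 m, 0.627 m; V_A = Σ kqᵢ/rᵢ = -32.3 V.
At B: distances to the source charges are 1.02 m, 0.224 m; V_B = Σ kqᵢ/rᵢ = -194 V.
ΔV = V_B − V_A = -162 V.
W_field = −qΔV = −(1.75×10⁻⁹ C)(-162 V) = 2.83×10⁻⁷ J.

2.83×10⁻⁷ J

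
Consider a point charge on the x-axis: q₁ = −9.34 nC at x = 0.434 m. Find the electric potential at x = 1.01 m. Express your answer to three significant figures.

Electric potential is a scalar, so the contributions from each charge add algebraically: V = Σ kqᵢ/rᵢ.
V = k[(-9.34×10⁻⁹)/(0.576)] = -146 V.

-146 V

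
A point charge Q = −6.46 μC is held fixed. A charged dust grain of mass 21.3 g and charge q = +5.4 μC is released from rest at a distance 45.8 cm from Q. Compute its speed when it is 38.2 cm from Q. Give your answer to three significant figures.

3.58 m/s

Only the electrostatic force acts, so mechanical energy is conserved: ½mv² = U₁ − U₂ = kQq(1/r₁ − 1/r₂).
U₁ − U₂ = (8.99×10⁹ N·m²/C²)(-6.46×10⁻⁶ C)(5.40×10⁻⁶ C)(1/0.458 − 1/0.382) = 0.136 J.
v = √(2·0.136/0.0213) = 3.58 m/s.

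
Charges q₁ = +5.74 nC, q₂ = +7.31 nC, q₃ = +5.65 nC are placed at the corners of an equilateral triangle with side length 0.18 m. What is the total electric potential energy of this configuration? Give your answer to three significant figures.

The work to assemble the configuration equals its total potential energy, U = Σ kqᵢqⱼ/rᵢⱼ over all pairs.
All three pair separations equal the side length, 0.180 m.
U = (2.10×10⁻⁶) + (1.62×10⁻⁶) + (2.06×10⁻⁶) = 5.78×10⁻⁶ J.

5.78×10⁻⁶ J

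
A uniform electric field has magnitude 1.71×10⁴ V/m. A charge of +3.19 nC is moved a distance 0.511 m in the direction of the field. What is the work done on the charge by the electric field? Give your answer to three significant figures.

2.79×10⁻⁵ J

The potential change for a displacement 0.511 m in the direction of the field is ΔV = −Ed = -8740 V.
W_field = −qΔV = 2.79×10⁻⁵ J.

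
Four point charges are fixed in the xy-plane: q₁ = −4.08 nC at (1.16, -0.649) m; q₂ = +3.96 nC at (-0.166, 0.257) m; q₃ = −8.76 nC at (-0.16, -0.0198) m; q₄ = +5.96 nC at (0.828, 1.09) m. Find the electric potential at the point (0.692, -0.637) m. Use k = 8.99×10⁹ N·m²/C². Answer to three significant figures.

Electric potential is a scalar, so the contributions from each charge add algebraically: V = Σ kqᵢ/rᵢ.
Distances from the field point to each charge: r₁ = 0.468 m, r₂ = 1.24 m, r₃ = 1.05 m, r₄ = 1.73 m.
V = k[(-4.08×10⁻⁹)/(0.468) + (3.96×10⁻⁹)/(1.24) + (-8.76×10⁻⁹)/(1.05) + (5.96×10⁻⁹)/(1.73)] = -93.5 V.

-93.5 V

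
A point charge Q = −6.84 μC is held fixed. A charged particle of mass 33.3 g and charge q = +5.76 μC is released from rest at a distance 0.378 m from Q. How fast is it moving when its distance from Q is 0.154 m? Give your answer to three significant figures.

9.05 m/s

Only the electrostatic force acts, so mechanical energy is conserved: ½mv² = U₁ − U₂ = kQq(1/r₁ − 1/r₂).
U₁ − U₂ = (8.99×10⁹ N·m²/C²)(-6.84×10⁻⁶ C)(5.76×10⁻⁶ C)(1/0.378 − 1/0.154) = 1.36 J.
v = √(2·1.36/0.0333) = 9.05 m/s.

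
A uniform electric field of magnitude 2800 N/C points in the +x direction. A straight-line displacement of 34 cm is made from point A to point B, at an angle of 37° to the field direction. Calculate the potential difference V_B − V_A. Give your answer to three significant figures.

-760 V

Only the component of displacement along E changes the potential: ΔV = −E·d·cosθ.
ΔV = −(2800 V/m)(0.340 m)cos37° = -760 V.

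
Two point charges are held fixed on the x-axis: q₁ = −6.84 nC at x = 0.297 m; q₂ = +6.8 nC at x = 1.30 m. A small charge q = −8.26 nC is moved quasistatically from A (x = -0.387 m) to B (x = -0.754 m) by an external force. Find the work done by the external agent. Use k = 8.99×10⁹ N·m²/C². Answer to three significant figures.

For quasistatic motion the external work equals the change in potential energy: W_ext = qΔV = q(V_B − V_A).
At A: distances to the source charges are 0.684 m, 1.69 m; V_A = Σ kqᵢ/rᵢ = -53.7 V.
At B: distances to the source charges are 1.05 m, 2.05 m; V_B = Σ kqᵢ/rᵢ = -28.7 V.
ΔV = V_B − V_A = 24.9 V.
W_ext = qΔV = (-8.26×10⁻⁹ C)(24.9 V) = -2.06×10⁻⁷ J.

-2.06×10⁻⁷ J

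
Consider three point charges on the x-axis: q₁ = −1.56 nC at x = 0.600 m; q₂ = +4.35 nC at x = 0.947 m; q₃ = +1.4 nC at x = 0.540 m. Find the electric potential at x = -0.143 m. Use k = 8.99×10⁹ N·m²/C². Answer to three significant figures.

35.4 V

The total potential is the scalar sum of each charge's contribution, V = Σ kqᵢ/rᵢ.
Distances from the field point to each charge: r₁ = 0.743 m, r₂ = 1.09 m, r₃ = 0.683 m.
V = k[(-1.56×10⁻⁹)/(0.743) + (4.35×10⁻⁹)/(1.09) + (1.40×10⁻⁹)/(0.683)] = 35.4 V.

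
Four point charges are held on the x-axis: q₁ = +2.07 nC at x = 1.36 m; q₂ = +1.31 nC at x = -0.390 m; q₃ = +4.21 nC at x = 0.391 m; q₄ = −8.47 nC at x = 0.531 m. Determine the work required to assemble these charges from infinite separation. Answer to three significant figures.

The work to assemble the configuration equals its total potential energy, U = Σ kqᵢqⱼ/rᵢⱼ over all pairs.
Pair separations: r₁₂ = 1.75 m, r₁₃ = 0.969 m, r₁₄ = 0.829 m, r₂₃ = 0.781 m, r₂₄ = 0.921 m, r₃₄ = 0.140 m.
Summing all 6 pair terms gives U = -2.43×10⁻⁶ J.

-2.43×10⁻⁶ J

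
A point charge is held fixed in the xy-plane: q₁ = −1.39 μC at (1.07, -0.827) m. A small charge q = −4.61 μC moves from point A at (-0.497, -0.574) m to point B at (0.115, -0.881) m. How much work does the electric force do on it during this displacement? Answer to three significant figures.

The work done by the electric force is W_field = −ΔU = −q(V_B − V_A) = q(V_A − V_B).
At A: distance to the source charge is 1.59 m; V_A = kq₁/r = -7870 V.
At B: distance to the source charge is 0.957 m; V_B = kq₁/r = -1.31×10⁴ V.
ΔV = V_B − V_A = -5190 V.
W_field = −qΔV = −(-4.61×10⁻⁶ C)(-5190 V) = -0.0239 J.

-0.0239 J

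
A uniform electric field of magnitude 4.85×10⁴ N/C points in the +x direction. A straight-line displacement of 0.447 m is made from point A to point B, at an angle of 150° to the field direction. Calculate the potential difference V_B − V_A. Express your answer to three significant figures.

Only the component of displacement along E changes the potential: ΔV = −E·d·cosθ.
ΔV = −(4.85×10⁴ V/m)(0.447 m)cos150° = 1.88×10⁴ V.

1.88×10⁴ V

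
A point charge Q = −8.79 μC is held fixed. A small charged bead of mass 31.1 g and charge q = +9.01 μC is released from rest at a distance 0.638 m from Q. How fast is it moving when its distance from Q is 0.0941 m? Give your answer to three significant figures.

Only the electrostatic force acts, so mechanical energy is conserved: ½mv² = U₁ − U₂ = kQq(1/r₁ − 1/r₂).
U₁ − U₂ = (8.99×10⁹ N·m²/C²)(-8.79×10⁻⁶ C)(9.01×10⁻⁶ C)(1/0.638 − 1/0.0941) = 6.45 J.
v = √(2·6.45/0.0311) = 20.4 m/s.

20.4 m/s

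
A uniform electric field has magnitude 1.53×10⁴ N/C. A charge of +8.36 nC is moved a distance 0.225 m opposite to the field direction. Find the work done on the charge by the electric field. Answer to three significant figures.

The potential change for a displacement 0.225 m opposite to the field direction is ΔV = +Ed = 3440 V.
W_field = −qΔV = -2.88×10⁻⁵ J.

-2.88×10⁻⁵ J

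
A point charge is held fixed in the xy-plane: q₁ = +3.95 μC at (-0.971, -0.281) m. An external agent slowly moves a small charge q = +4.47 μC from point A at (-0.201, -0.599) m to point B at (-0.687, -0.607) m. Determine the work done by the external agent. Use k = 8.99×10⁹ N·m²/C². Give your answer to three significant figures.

For quasistatic motion the external work equals the change in potential energy: W_ext = qΔV = q(V_B − V_A).
At A: distance to the source charge is 0.833 m; V_A = kq₁/r = 4.26×10⁴ V.
At B: distance to the source charge is 0.432 m; V_B = kq₁/r = 8.21×10⁴ V.
ΔV = V_B − V_A = 3.95×10⁴ V.
W_ext = qΔV = (4.47×10⁻⁶ C)(3.95×10⁴ V) = 0.177 J.

0.177 J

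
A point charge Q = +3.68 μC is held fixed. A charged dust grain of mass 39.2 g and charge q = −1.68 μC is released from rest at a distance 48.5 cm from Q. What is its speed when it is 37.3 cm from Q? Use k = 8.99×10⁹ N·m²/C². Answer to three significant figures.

1.32 m/s

Only the electrostatic force acts, so mechanical energy is conserved: ½mv² = U₁ − U₂ = kQq(1/r₁ − 1/r₂).
U₁ − U₂ = (8.99×10⁹ N·m²/C²)(3.68×10⁻⁶ C)(-1.68×10⁻⁶ C)(1/0.485 − 1/0.373) = 0.0344 J.
v = √(2·0.0344/0.0392) = 1.32 m/s.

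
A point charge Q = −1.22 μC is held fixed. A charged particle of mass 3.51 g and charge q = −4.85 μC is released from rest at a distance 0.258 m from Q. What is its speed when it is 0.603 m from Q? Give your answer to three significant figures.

Only the electrostatic force acts, so mechanical energy is conserved: ½mv² = U₁ − U₂ = kQq(1/r₁ − 1/r₂).
U₁ − U₂ = (8.99×10⁹ N·m²/C²)(-1.22×10⁻⁶ C)(-4.85×10⁻⁶ C)(1/0.258 − 1/0.603) = 0.118 J.
v = √(2·0.118/3.51×10⁻³) = 8.20 m/s.

8.20 m/s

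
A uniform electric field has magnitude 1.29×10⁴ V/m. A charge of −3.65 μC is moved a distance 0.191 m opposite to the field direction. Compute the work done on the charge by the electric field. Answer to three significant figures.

The potential change for a displacement 0.191 m opposite to the field direction is ΔV = +Ed = 2460 V.
W_field = −qΔV = 8.99×10⁻³ J.

8.99×10⁻³ J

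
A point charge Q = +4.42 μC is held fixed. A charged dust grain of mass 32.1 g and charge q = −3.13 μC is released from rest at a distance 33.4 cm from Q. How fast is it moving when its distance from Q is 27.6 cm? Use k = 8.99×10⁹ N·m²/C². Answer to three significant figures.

2.21 m/s

Only the electrostatic force acts, so mechanical energy is conserved: ½mv² = U₁ − U₂ = kQq(1/r₁ − 1/r₂).
U₁ − U₂ = (8.99×10⁹ N·m²/C²)(4.42×10⁻⁶ C)(-3.13×10⁻⁶ C)(1/0.334 − 1/0.276) = 0.0783 J.
v = √(2·0.0783/0.0321) = 2.21 m/s.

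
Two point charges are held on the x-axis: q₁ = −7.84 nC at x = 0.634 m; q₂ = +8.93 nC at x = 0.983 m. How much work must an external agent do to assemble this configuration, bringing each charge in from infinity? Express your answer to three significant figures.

The work to assemble the configuration equals its total potential energy, U = Σ kqᵢqⱼ/rᵢⱼ over all pairs.
Pair separations: r₁₂ = 0.349 m.
U = (-1.80×10⁻⁶) = -1.80×10⁻⁶ J.

-1.80×10⁻⁶ J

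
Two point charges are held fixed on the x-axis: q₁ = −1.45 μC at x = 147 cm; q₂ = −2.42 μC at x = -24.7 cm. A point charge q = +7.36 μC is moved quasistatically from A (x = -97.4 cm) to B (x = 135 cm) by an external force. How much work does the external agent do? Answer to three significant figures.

For quasistatic motion the external work equals the change in potential energy: W_ext = qΔV = q(V_B − V_A).
At A: distances to the source charges are 2.44 m, 0.727 m; V_A = Σ kqᵢ/rᵢ = -3.53×10⁴ V.
At B: distances to the source charges are 0.120 m, 1.60 m; V_B = Σ kqᵢ/rᵢ = -1.22×10⁵ V.
ΔV = V_B − V_A = -8.70×10⁴ V.
W_ext = qΔV = (7.36×10⁻⁶ C)(-8.70×10⁴ V) = -0.640 J.

-0.640 J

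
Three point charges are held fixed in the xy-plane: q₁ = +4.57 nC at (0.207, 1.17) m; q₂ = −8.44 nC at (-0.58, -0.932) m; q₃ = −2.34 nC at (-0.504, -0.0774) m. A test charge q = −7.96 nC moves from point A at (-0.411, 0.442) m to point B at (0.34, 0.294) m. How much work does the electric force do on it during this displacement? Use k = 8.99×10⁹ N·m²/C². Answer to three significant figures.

2.05×10⁻⁷ J

The work done by the electric force is W_field = −ΔU = −q(V_B − V_A) = q(V_A − V_B).
At A: distances to the source charges are 0.955 m, 1.38 m, 0.528 m; V_A = Σ kqᵢ/rᵢ = -51.7 V.
At B: distances to the source charges are 0.886 m, 1.53 m, 0.922 m; V_B = Σ kqᵢ/rᵢ = -25.9 V.
ΔV = V_B − V_A = 25.7 V.
W_field = −qΔV = −(-7.96×10⁻⁹ C)(25.7 V) = 2.05×10⁻⁷ J.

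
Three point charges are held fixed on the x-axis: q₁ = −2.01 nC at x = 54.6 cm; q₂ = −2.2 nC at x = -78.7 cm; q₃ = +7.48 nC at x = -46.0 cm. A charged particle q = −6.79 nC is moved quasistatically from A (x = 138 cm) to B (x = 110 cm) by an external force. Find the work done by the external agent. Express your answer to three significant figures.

3.90×10⁻⁸ J

For quasistatic motion the external work equals the change in potential energy: W_ext = qΔV = q(V_B − V_A).
At A: distances to the source charges are 0.834 m, 2.17 m, 1.84 m; V_A = Σ kqᵢ/rᵢ = 5.75 V.
At B: distances to the source charges are 0.554 m, 1.89 m, 1.56 m; V_B = Σ kqᵢ/rᵢ = 7.56×10⁻³ V.
ΔV = V_B − V_A = -5.75 V.
W_ext = qΔV = (-6.79×10⁻⁹ C)(-5.75 V) = 3.90×10⁻⁸ J.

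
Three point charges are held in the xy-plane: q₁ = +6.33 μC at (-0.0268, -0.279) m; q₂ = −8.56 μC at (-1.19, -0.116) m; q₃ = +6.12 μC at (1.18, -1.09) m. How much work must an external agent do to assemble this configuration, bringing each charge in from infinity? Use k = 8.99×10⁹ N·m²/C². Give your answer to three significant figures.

-0.359 J

The work to assemble the configuration equals its total potential energy, U = Σ kqᵢqⱼ/rᵢⱼ over all pairs.
Pair separations: r₁₂ = 1.17 m, r₁₃ = 1.45 m, r₂₃ = 2.56 m.
U = (-0.415) + (0.240) + (-0.184) = -0.359 J.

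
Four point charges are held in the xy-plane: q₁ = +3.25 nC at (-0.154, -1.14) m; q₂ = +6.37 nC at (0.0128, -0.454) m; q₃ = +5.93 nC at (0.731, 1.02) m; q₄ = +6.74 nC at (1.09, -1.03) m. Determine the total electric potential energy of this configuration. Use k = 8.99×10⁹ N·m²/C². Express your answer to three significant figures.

1.19×10⁻⁶ J

The assembly work is the sum of pairwise potential energies, U = Σ_{i<j} kqᵢqⱼ/rᵢⱼ.
Pair separations: r₁₂ = 0.706 m, r₁₃ = 2.33 m, r₁₄ = 1.25 m, r₂₃ = 1.64 m, r₂₄ = 1.22 m, r₃₄ = 2.08 m.
Summing all 6 pair terms gives U = 1.19×10⁻⁶ J.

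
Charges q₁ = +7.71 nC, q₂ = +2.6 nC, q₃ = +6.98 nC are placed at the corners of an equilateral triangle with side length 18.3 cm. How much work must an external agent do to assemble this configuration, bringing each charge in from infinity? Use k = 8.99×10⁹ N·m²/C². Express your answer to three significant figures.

4.52×10⁻⁶ J

The assembly work is the sum of pairwise potential energies, U = Σ_{i<j} kqᵢqⱼ/rᵢⱼ.
All three pair separations equal the side length, 0.183 m.
U = (9.85×10⁻⁷) + (2.64×10⁻⁶) + (8.92×10⁻⁷) = 4.52×10⁻⁶ J.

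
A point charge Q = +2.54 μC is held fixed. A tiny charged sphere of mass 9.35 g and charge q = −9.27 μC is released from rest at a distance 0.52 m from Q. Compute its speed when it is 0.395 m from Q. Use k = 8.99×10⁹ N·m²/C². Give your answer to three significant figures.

Only the electrostatic force acts, so mechanical energy is conserved: ½mv² = U₁ − U₂ = kQq(1/r₁ − 1/r₂).
U₁ − U₂ = (8.99×10⁹ N·m²/C²)(2.54×10⁻⁶ C)(-9.27×10⁻⁶ C)(1/0.520 − 1/0.395) = 0.129 J.
v = √(2·0.129/9.35×10⁻³) = 5.25 m/s.

5.25 m/s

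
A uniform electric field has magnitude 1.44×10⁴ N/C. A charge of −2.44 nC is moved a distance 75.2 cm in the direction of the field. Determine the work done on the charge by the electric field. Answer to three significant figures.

-2.64×10⁻⁵ J

The potential change for a displacement 75.2 cm in the direction of the field is ΔV = −Ed = -1.08×10⁴ V.
W_field = −qΔV = -2.64×10⁻⁵ J.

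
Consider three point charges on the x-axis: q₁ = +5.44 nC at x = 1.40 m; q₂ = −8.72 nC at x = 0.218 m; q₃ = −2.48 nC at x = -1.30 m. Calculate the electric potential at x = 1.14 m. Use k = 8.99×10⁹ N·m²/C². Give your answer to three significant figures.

The total potential is the scalar sum of each charge's contribution, V = Σ kqᵢ/rᵢ.
Distances from the field point to each charge: r₁ = 0.260 m, r₂ = 0.922 m, r₃ = 2.44 m.
V = k[(5.44×10⁻⁹)/(0.260) + (-8.72×10⁻⁹)/(0.922) + (-2.48×10⁻⁹)/(2.44)] = 93.9 V.

93.9 V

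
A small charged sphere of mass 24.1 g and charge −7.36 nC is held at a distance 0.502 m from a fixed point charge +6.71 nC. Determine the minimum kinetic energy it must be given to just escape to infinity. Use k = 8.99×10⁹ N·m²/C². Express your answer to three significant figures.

8.84×10⁻⁷ J

To just escape, total mechanical energy must reach zero at infinity: ½mv²_min + U = 0, so ½mv²_min = −U = |kQq|/r.
|U| = |kQq|/r = (8.99×10⁹ N·m²/C²)(6.71×10⁻⁹)(7.36×10⁻⁹)/(0.502) = 8.84×10⁻⁷ J.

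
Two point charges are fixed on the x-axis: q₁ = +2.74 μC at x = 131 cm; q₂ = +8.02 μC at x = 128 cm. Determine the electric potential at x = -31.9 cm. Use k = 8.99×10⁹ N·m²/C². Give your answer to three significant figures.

Electric potential is a scalar, so the contributions from each charge add algebraically: V = Σ kqᵢ/rᵢ.
Distances from the field point to each charge: r₁ = 1.63 m, r₂ = 1.60 m.
V = k[(2.74×10⁻⁶)/(1.63) + (8.02×10⁻⁶)/(1.60)] = 6.02×10⁴ V.

6.02×10⁴ V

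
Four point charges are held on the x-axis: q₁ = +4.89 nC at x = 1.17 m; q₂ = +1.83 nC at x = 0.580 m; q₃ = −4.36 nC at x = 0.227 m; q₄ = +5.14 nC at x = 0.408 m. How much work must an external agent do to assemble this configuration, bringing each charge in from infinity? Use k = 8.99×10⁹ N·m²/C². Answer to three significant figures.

The assembly work is the sum of pairwise potential energies, U = Σ_{i<j} kqᵢqⱼ/rᵢⱼ.
Pair separations: r₁₂ = 0.590 m, r₁₃ = 0.943 m, r₁₄ = 0.762 m, r₂₃ = 0.353 m, r₂₄ = 0.172 m, r₃₄ = 0.181 m.
Summing all 6 pair terms gives U = -5.95×10⁻⁷ J.

-5.95×10⁻⁷ J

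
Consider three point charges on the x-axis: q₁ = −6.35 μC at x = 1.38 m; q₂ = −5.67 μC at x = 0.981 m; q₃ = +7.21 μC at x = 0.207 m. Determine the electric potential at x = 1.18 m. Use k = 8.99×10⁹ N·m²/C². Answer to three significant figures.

The total potential is the scalar sum of each charge's contribution, V = Σ kqᵢ/rᵢ.
Distances from the field point to each charge: r₁ = 0.200 m, r₂ = 0.199 m, r₃ = 0.973 m.
V = k[(-6.35×10⁻⁶)/(0.200) + (-5.67×10⁻⁶)/(0.199) + (7.21×10⁻⁶)/(0.973)] = -4.75×10⁵ V.

-4.75×10⁵ V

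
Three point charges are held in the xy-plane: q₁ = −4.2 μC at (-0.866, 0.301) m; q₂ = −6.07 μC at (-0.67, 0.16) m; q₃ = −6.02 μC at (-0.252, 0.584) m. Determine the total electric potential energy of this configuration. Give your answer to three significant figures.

The assembly work is the sum of pairwise potential energies, U = Σ_{i<j} kqᵢqⱼ/rᵢⱼ.
Pair separations: r₁₂ = 0.241 m, r₁₃ = 0.676 m, r₂₃ = 0.595 m.
U = (0.949) + (0.336) + (0.552) = 1.84 J.

1.84 J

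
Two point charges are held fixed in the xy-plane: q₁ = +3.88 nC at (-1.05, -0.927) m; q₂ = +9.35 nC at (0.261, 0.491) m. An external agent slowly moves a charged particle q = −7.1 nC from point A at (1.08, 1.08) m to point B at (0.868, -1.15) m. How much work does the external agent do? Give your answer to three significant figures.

For quasistatic motion the external work equals the change in potential energy: W_ext = qΔV = q(V_B − V_A).
At A: distances to the source charges are 2.93 m, 1.01 m; V_A = Σ kqᵢ/rᵢ = 95.2 V.
At B: distances to the source charges are 1.93 m, 1.75 m; V_B = Σ kqᵢ/rᵢ = 66.1 V.
ΔV = V_B − V_A = -29.1 V.
W_ext = qΔV = (-7.10×10⁻⁹ C)(-29.1 V) = 2.07×10⁻⁷ J.

2.07×10⁻⁷ J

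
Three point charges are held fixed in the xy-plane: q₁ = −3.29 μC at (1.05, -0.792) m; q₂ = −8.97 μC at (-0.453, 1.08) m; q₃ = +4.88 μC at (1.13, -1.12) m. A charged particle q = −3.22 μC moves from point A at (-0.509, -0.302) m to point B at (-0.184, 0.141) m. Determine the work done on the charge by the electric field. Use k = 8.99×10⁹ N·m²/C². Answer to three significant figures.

-0.0809 J

The work done by the electric force is W_field = −ΔU = −q(V_B − V_A) = q(V_A − V_B).
At A: distances to the source charges are 1.63 m, 1.38 m, 1.83 m; V_A = Σ kqᵢ/rᵢ = -5.25×10⁴ V.
At B: distances to the source charges are 1.55 m, 0.977 m, 1.82 m; V_B = Σ kqᵢ/rᵢ = -7.76×10⁴ V.
ΔV = V_B − V_A = -2.51×10⁴ V.
W_field = −qΔV = −(-3.22×10⁻⁶ C)(-2.51×10⁴ V) = -0.0809 J.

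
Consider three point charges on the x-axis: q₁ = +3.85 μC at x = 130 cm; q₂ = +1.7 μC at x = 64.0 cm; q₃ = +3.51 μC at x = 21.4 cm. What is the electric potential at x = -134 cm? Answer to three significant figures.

4.11×10⁴ V

The total potential is the scalar sum of each charge's contribution, V = Σ kqᵢ/rᵢ.
Distances from the field point to each charge: r₁ = 2.64 m, r₂ = 1.98 m, r₃ = 1.55 m.
V = k[(3.85×10⁻⁶)/(2.64) + (1.70×10⁻⁶)/(1.98) + (3.51×10⁻⁶)/(1.55)] = 4.11×10⁴ V.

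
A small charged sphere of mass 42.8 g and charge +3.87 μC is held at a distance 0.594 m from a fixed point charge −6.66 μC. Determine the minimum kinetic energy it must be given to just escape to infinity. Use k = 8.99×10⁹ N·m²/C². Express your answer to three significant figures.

0.390 J

To just escape, total mechanical energy must reach zero at infinity: ½mv²_min + U = 0, so ½mv²_min = −U = |kQq|/r.
|U| = |kQq|/r = (8.99×10⁹ N·m²/C²)(6.66×10⁻⁶)(3.87×10⁻⁶)/(0.594) = 0.390 J.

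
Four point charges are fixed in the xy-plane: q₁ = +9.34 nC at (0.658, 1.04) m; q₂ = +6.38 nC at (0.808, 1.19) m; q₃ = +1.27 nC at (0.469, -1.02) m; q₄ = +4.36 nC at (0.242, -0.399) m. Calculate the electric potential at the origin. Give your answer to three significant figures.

202 V

Electric potential is a scalar, so the contributions from each charge add algebraically: V = Σ kqᵢ/rᵢ.
Distances from the field point to each charge: r₁ = 1.23 m, r₂ = 1.44 m, r₃ = 1.12 m, r₄ = 0.467 m.
V = k[(9.34×10⁻⁹)/(1.23) + (6.38×10⁻⁹)/(1.44) + (1.27×10⁻⁹)/(1.12) + (4.36×10⁻⁹)/(0.467)] = 202 V.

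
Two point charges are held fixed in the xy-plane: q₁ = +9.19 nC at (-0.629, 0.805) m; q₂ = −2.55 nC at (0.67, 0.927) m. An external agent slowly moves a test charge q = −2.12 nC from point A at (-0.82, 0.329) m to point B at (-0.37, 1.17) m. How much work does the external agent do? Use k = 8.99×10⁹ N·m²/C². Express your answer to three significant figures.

-3.46×10⁻⁸ J

For quasistatic motion the external work equals the change in potential energy: W_ext = qΔV = q(V_B − V_A).
At A: distances to the source charges are 0.513 m, 1.61 m; V_A = Σ kqᵢ/rᵢ = 147 V.
At B: distances to the source charges are 0.448 m, 1.07 m; V_B = Σ kqᵢ/rᵢ = 163 V.
ΔV = V_B − V_A = 16.3 V.
W_ext = qΔV = (-2.12×10⁻⁹ C)(16.3 V) = -3.46×10⁻⁸ J.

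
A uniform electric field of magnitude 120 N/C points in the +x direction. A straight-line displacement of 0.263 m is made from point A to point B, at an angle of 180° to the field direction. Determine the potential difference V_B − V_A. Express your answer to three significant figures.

Only the component of displacement along E changes the potential: ΔV = −E·d·cosθ.
ΔV = −(120 V/m)(0.263 m)cos180° = 31.6 V.

31.6 V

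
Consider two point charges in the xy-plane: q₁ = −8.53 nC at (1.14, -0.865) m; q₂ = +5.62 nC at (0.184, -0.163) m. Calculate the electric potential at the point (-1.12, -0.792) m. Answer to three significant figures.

0.984 V

Electric potential is a scalar, so the contributions from each charge add algebraically: V = Σ kqᵢ/rᵢ.
Distances from the field point to each charge: r₁ = 2.26 m, r₂ = 1.45 m.
V = k[(-8.53×10⁻⁹)/(2.26) + (5.62×10⁻⁹)/(1.45)] = 0.984 V.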